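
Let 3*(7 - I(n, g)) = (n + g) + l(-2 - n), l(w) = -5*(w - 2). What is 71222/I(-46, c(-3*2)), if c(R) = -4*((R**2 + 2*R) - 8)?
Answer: 213666/341 ≈ 626.59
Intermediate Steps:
c(R) = 32 - 8*R - 4*R**2 (c(R) = -4*(-8 + R**2 + 2*R) = 32 - 8*R - 4*R**2)
l(w) = 10 - 5*w (l(w) = -5*(-2 + w) = 10 - 5*w)
I(n, g) = 1/3 - 2*n - g/3 (I(n, g) = 7 - ((n + g) + (10 - 5*(-2 - n)))/3 = 7 - ((g + n) + (10 + (10 + 5*n)))/3 = 7 - ((g + n) + (20 + 5*n))/3 = 7 - (20 + g + 6*n)/3 = 7 + (-20/3 - 2*n - g/3) = 1/3 - 2*n - g/3)
71222/I(-46, c(-3*2)) = 71222/(1/3 - 2*(-46) - (32 - (-24)*2 - 4*(-3*2)**2)/3) = 71222/(1/3 + 92 - (32 - 8*(-6) - 4*(-6)**2)/3) = 71222/(1/3 + 92 - (32 + 48 - 4*36)/3) = 71222/(1/3 + 92 - (32 + 48 - 144)/3) = 71222/(1/3 + 92 - 1/3*(-64)) = 71222/(1/3 + 92 + 64/3) = 71222/(341/3) = 71222*(3/341) = 213666/341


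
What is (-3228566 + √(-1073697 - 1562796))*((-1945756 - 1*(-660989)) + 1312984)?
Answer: -91100446822 + 28217*I*√2636493 ≈ -9.11e+10 + 4.5817e+7*I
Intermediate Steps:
(-3228566 + √(-1073697 - 1562796))*((-1945756 - 1*(-660989)) + 1312984) = (-3228566 + √(-2636493))*((-1945756 + 660989) + 1312984) = (-3228566 + I*√2636493)*(-1284767 + 1312984) = (-3228566 + I*√2636493)*28217 = -91100446822 + 28217*I*√2636493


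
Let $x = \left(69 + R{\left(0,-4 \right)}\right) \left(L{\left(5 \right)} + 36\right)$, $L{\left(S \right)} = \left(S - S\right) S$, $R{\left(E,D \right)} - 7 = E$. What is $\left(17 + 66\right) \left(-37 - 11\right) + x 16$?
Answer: $39792$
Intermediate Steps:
$R{\left(E,D \right)} = 7 + E$
$L{\left(S \right)} = 0$ ($L{\left(S \right)} = 0 S = 0$)
$x = 2736$ ($x = \left(69 + \left(7 + 0\right)\right) \left(0 + 36\right) = \left(69 + 7\right) 36 = 76 \cdot 36 = 2736$)
$\left(17 + 66\right) \left(-37 - 11\right) + x 16 = \left(17 + 66\right) \left(-37 - 11\right) + 2736 \cdot 16 = 83 \left(-48\right) + 43776 = -3984 + 43776 = 39792$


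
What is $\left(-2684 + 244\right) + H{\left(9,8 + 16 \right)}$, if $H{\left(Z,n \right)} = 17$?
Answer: $-2423$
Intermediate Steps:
$\left(-2684 + 244\right) + H{\left(9,8 + 16 \right)} = \left(-2684 + 244\right) + 17 = -2440 + 17 = -2423$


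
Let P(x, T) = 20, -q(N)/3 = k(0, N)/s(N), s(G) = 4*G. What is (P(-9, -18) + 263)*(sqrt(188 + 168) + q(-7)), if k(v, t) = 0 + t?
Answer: -849/4 + 566*sqrt(89) ≈ 5127.4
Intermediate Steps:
k(v, t) = t
q(N) = -3/4 (q(N) = -3*N/(4*N) = -3*N*1/(4*N) = -3*1/4 = -3/4)
(P(-9, -18) + 263)*(sqrt(188 + 168) + q(-7)) = (20 + 263)*(sqrt(188 + 168) - 3/4) = 283*(sqrt(356) - 3/4) = 283*(2*sqrt(89) - 3/4) = 283*(-3/4 + 2*sqrt(89)) = -849/4 + 566*sqrt(89)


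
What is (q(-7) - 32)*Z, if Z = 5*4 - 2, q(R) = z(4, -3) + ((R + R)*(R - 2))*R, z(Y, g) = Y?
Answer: -16380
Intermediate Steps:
q(R) = 4 + 2*R**2*(-2 + R) (q(R) = 4 + ((R + R)*(R - 2))*R = 4 + ((2*R)*(-2 + R))*R = 4 + (2*R*(-2 + R))*R = 4 + 2*R**2*(-2 + R))
Z = 18 (Z = 20 - 2 = 18)
(q(-7) - 32)*Z = ((4 - 4*(-7)**2 + 2*(-7)**3) - 32)*18 = ((4 - 4*49 + 2*(-343)) - 32)*18 = ((4 - 196 - 686) - 32)*18 = (-878 - 32)*18 = -910*18 = -16380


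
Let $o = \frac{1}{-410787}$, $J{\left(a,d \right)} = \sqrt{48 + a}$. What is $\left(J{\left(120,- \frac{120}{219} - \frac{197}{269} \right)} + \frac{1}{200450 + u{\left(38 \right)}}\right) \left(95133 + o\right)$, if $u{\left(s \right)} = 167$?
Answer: $\frac{39079399670}{82410855579} + \frac{78158799340 \sqrt{42}}{410787} \approx 1.2331 \cdot 10^{6}$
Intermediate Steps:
$o = - \frac{1}{410787} \approx -2.4343 \cdot 10^{-6}$
$\left(J{\left(120,- \frac{120}{219} - \frac{197}{269} \right)} + \frac{1}{200450 + u{\left(38 \right)}}\right) \left(95133 + o\right) = \left(\sqrt{48 + 120} + \frac{1}{200450 + 167}\right) \left(95133 - \frac{1}{410787}\right) = \left(\sqrt{168} + \frac{1}{200617}\right) \frac{39079399670}{410787} = \left(2 \sqrt{42} + \frac{1}{200617}\right) \frac{39079399670}{410787} = \left(\frac{1}{200617} + 2 \sqrt{42}\right) \frac{39079399670}{410787} = \frac{39079399670}{82410855579} + \frac{78158799340 \sqrt{42}}{410787}$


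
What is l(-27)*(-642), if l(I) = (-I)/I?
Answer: 642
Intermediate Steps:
l(I) = -1
l(-27)*(-642) = -1*(-642) = 642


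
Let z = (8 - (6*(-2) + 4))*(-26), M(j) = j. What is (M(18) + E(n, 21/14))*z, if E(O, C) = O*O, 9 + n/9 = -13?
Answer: -16316352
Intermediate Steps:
n = -198 (n = -81 + 9*(-13) = -81 - 117 = -198)
E(O, C) = O**2
z = -416 (z = (8 - (-12 + 4))*(-26) = (8 - 1*(-8))*(-26) = (8 + 8)*(-26) = 16*(-26) = -416)
(M(18) + E(n, 21/14))*z = (18 + (-198)**2)*(-416) = (18 + 39204)*(-416) = 39222*(-416) = -16316352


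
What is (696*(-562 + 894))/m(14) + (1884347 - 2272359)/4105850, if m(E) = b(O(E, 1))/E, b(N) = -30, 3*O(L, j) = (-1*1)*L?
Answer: -221374487286/2052925 ≈ -1.0783e+5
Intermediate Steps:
O(L, j) = -L/3 (O(L, j) = ((-1*1)*L)/3 = (-L)/3 = -L/3)
m(E) = -30/E
(696*(-562 + 894))/m(14) + (1884347 - 2272359)/4105850 = (696*(-562 + 894))/((-30/14)) + (1884347 - 2272359)/4105850 = (696*332)/((-30*1/14)) - 388012*1/4105850 = 231072/(-15/7) - 194006/2052925 = 231072*(-7/15) - 194006/2052925 = -539168/5 - 194006/2052925 = -221374487286/2052925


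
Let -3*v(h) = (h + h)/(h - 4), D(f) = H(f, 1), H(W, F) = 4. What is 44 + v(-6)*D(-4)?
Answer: 212/5 ≈ 42.400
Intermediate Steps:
D(f) = 4
v(h) = -2*h/(3*(-4 + h)) (v(h) = -(h + h)/(3*(h - 4)) = -2*h/(3*(-4 + h)))
44 + v(-6)*D(-4) = 44 - 2*(-6)/(-12 + 3*(-6))*4 = 44 - 2*(-6)/(-12 - 18)*4 = 44 - 2*(-6)/(-30)*4 = 44 - 2*(-6)*(-1/30)*4 = 44 - 2/5*4 = 44 - 8/5 = 212/5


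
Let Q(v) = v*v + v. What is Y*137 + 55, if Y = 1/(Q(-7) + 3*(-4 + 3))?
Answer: 2282/39 ≈ 58.513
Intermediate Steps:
Q(v) = v + v² (Q(v) = v² + v = v + v²)
Y = 1/39 (Y = 1/(-7*(1 - 7) + 3*(-4 + 3)) = 1/(-7*(-6) + 3*(-1)) = 1/(42 - 3) = 1/39 ≈ 0.025641)
Y*137 + 55 = (1/39)*137 + 55 = 137/39 + 55 = 2282/39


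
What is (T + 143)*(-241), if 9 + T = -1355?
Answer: 294261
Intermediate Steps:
T = -1364 (T = -9 - 1355 = -1364)
(T + 143)*(-241) = (-1364 + 143)*(-241) = -1221*(-241) = 294261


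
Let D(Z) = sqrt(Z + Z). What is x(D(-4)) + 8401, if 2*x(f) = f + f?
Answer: 8401 + 2*I*sqrt(2) ≈ 8401.0 + 2.8284*I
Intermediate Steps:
D(Z) = sqrt(2)*sqrt(Z) (D(Z) = sqrt(2*Z) = sqrt(2)*sqrt(Z))
x(f) = f (x(f) = (f + f)/2 = (2*f)/2 = f)
x(D(-4)) + 8401 = sqrt(2)*sqrt(-4) + 8401 = sqrt(2)*(2*I) + 8401 = 2*I*sqrt(2) + 8401 = 8401 + 2*I*sqrt(2)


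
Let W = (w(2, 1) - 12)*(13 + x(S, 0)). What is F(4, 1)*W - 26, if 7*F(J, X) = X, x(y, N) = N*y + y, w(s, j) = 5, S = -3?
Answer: -36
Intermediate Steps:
x(y, N) = y + N*y
W = -70 (W = (5 - 12)*(13 - 3*(1 + 0)) = -7*(13 - 3*1) = -7*(13 - 3) = -7*10 = -70)
F(J, X) = X/7
F(4, 1)*W - 26 = ((⅐)*1)*(-70) - 26 = (⅐)*(-70) - 26 = -10 - 26 = -36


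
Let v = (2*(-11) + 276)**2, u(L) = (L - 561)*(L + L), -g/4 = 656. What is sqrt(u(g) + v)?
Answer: 2*sqrt(4194849) ≈ 4096.3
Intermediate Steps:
g = -2624 (g = -4*656 = -2624)
u(L) = 2*L*(-561 + L) (u(L) = (-561 + L)*(2*L) = 2*L*(-561 + L))
v = 64516 (v = (-22 + 276)**2 = 254**2 = 64516)
sqrt(u(g) + v) = sqrt(2*(-2624)*(-561 - 2624) + 64516) = sqrt(2*(-2624)*(-3185) + 64516) = sqrt(16714880 + 64516) = sqrt(16779396) = 2*sqrt(4194849)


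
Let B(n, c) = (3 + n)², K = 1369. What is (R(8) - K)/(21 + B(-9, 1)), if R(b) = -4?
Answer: -1373/57 ≈ -24.088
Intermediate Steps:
(R(8) - K)/(21 + B(-9, 1)) = (-4 - 1*1369)/(21 + (3 - 9)²) = (-4 - 1369)/(21 + (-6)²) = -1373/(21 + 36) = -1373/57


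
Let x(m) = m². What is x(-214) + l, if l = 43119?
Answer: 88915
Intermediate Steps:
x(-214) + l = (-214)² + 43119 = 45796 + 43119 = 88915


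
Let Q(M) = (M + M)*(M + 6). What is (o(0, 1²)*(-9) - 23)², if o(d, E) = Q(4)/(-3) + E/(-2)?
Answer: 196249/4 ≈ 49062.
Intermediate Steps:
Q(M) = 2*M*(6 + M) (Q(M) = (2*M)*(6 + M) = 2*M*(6 + M))
o(d, E) = -80/3 - E/2 (o(d, E) = (2*4*(6 + 4))/(-3) + E/(-2) = (2*4*10)*(-⅓) + E*(-½) = 80*(-⅓) - E/2 = -80/3 - E/2)
(o(0, 1²)*(-9) - 23)² = ((-80/3 - ½*1²)*(-9) - 23)² = ((-80/3 - ½*1)*(-9) - 23)² = ((-80/3 - ½)*(-9) - 23)² = (-163/6*(-9) - 23)² = (489/2 - 23)² = (443/2)² = 196249/4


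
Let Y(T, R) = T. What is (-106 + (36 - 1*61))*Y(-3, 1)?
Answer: 393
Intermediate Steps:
(-106 + (36 - 1*61))*Y(-3, 1) = (-106 + (36 - 1*61))*(-3) = (-106 + (36 - 61))*(-3) = (-106 - 25)*(-3) = -131*(-3) = 393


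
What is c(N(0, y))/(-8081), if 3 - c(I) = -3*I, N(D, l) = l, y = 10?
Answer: -33/8081 ≈ -0.0040837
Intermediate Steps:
c(I) = 3 + 3*I (c(I) = 3 - (-3)*I = 3 + 3*I)
c(N(0, y))/(-8081) = (3 + 3*10)/(-8081) = (3 + 30)*(-1/8081) = 33*(-1/8081) = -33/8081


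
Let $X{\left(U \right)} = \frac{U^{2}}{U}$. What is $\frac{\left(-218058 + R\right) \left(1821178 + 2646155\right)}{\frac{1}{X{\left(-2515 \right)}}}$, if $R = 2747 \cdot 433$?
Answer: $-10913933052245535$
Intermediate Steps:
$R = 1189451$
$X{\left(U \right)} = U$
$\frac{\left(-218058 + R\right) \left(1821178 + 2646155\right)}{\frac{1}{X{\left(-2515 \right)}}} = \frac{\left(-218058 + 1189451\right) \left(1821178 + 2646155\right)}{\frac{1}{-2515}} = \frac{971393 \cdot 4467333}{- \frac{1}{2515}} = 4339536004869 \left(-2515\right) = -10913933052245535$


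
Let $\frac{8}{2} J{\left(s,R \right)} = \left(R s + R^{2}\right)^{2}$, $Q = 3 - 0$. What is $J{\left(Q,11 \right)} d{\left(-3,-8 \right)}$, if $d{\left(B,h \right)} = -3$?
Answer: $-17787$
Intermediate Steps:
$Q = 3$ ($Q = 3 + 0 = 3$)
$J{\left(s,R \right)} = \frac{\left(R^{2} + R s\right)^{2}}{4}$ ($J{\left(s,R \right)} = \frac{\left(R s + R^{2}\right)^{2}}{4} = \frac{\left(R^{2} + R s\right)^{2}}{4}$)
$J{\left(Q,11 \right)} d{\left(-3,-8 \right)} = \frac{11^{2} \left(11 + 3\right)^{2}}{4} \left(-3\right) = \frac{1}{4} \cdot 121 \cdot 14^{2} \left(-3\right) = \frac{1}{4} \cdot 121 \cdot 196 \left(-3\right) = 5929 \left(-3\right) = -17787$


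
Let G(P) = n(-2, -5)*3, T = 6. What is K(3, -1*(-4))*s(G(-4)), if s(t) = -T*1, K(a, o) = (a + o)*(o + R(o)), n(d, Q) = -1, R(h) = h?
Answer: -336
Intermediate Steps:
K(a, o) = 2*o*(a + o) (K(a, o) = (a + o)*(o + o) = (a + o)*(2*o) = 2*o*(a + o))
G(P) = -3 (G(P) = -1*3 = -3)
s(t) = -6 (s(t) = -1*6*1 = -6*1 = -6)
K(3, -1*(-4))*s(G(-4)) = (2*(-1*(-4))*(3 - 1*(-4)))*(-6) = (2*4*(3 + 4))*(-6) = (2*4*7)*(-6) = 56*(-6) = -336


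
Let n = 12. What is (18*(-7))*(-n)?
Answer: 1512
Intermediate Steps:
(18*(-7))*(-n) = (18*(-7))*(-1*12) = -126*(-12) = 1512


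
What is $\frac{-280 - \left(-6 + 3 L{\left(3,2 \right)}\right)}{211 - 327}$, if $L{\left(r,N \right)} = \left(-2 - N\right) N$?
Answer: $\frac{125}{58} \approx 2.1552$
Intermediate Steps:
$L{\left(r,N \right)} = N \left(-2 - N\right)$
$\frac{-280 - \left(-6 + 3 L{\left(3,2 \right)}\right)}{211 - 327} = \frac{-280 - \left(-6 + 3 \left(\left(-1\right) 2 \left(2 + 2\right)\right)\right)}{211 - 327} = \frac{-280 - \left(-6 + 3 \left(\left(-1\right) 2 \cdot 4\right)\right)}{-116} = \left(-280 + \left(6 - -24\right)\right) \left(- \frac{1}{116}\right) = \left(-280 + \left(6 + 24\right)\right) \left(- \frac{1}{116}\right) = \left(-280 + 30\right) \left(- \frac{1}{116}\right) = \left(-250\right) \left(- \frac{1}{116}\right) = \frac{125}{58}$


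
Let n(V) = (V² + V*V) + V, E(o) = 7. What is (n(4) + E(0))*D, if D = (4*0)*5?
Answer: 0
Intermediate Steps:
n(V) = V + 2*V² (n(V) = (V² + V²) + V = 2*V² + V = V + 2*V²)
D = 0 (D = 0*5 = 0)
(n(4) + E(0))*D = (4*(1 + 2*4) + 7)*0 = (4*(1 + 8) + 7)*0 = (4*9 + 7)*0 = (36 + 7)*0 = 43*0 = 0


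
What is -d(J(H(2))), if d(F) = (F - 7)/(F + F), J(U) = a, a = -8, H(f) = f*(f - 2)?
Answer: -15/16 ≈ -0.93750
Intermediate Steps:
H(f) = f*(-2 + f)
J(U) = -8
d(F) = (-7 + F)/(2*F) (d(F) = (-7 + F)/((2*F)) = (-7 + F)*(1/(2*F)) = (-7 + F)/(2*F))
-d(J(H(2))) = -(-7 - 8)/(2*(-8)) = -(-1)*(-15)/(2*8) = -1*15/16 = -15/16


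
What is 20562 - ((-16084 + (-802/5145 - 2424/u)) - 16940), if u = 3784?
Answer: 130408024091/2433585 ≈ 53587.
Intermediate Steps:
20562 - ((-16084 + (-802/5145 - 2424/u)) - 16940) = 20562 - ((-16084 + (-802/5145 - 2424/3784)) - 16940) = 20562 - ((-16084 + (-802*1/5145 - 2424*1/3784)) - 16940) = 20562 - ((-16084 + (-802/5145 - 303/473)) - 16940) = 20562 - ((-16084 - 1938281/2433585) - 16940) = 20562 - (-39143719421/2433585 - 16940) = 20562 - 1*(-80368649321/2433585) = 20562 + 80368649321/2433585 = 130408024091/2433585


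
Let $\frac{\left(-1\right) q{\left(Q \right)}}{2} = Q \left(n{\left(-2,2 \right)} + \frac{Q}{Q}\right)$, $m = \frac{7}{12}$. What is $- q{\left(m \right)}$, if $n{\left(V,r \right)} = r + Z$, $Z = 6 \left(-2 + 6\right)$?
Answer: $\frac{63}{2} \approx 31.5$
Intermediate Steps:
$Z = 24$ ($Z = 6 \cdot 4 = 24$)
$n{\left(V,r \right)} = 24 + r$ ($n{\left(V,r \right)} = r + 24 = 24 + r$)
$m = \frac{7}{12}$ ($m = 7 \cdot \frac{1}{12} = \frac{7}{12} \approx 0.58333$)
$q{\left(Q \right)} = - 54 Q$ ($q{\left(Q \right)} = - 2 Q \left(\left(24 + 2\right) + \frac{Q}{Q}\right) = - 2 Q \left(26 + 1\right) = - 2 Q 27 = - 2 \cdot 27 Q = - 54 Q$)
$- q{\left(m \right)} = - \frac{\left(-54\right) 7}{12} = \left(-1\right) \left(- \frac{63}{2}\right) = \frac{63}{2}$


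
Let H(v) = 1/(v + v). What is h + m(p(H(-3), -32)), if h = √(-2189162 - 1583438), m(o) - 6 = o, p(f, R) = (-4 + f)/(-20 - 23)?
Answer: 1573/258 + 10*I*√37726 ≈ 6.0969 + 1942.3*I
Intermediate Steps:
H(v) = 1/(2*v)
p(f, R) = 4/43 - f/43 (p(f, R) = (-4 + f)/(-43) = (-4 + f)*(-1/43) = 4/43 - f/43)
m(o) = 6 + o
h = 10*I*√37726 (h = √(-3772600) = 10*I*√37726 ≈ 1942.3*I)
h + m(p(H(-3), -32)) = 10*I*√37726 + (6 + (4/43 - 1/(86*(-3)))) = 10*I*√37726 + (6 + (4/43 - (-1)/(86*3))) = 10*I*√37726 + (6 + (4/43 - 1/43*(-⅙))) = 10*I*√37726 + (6 + (4/43 + 1/258)) = 10*I*√37726 + (6 + 25/258) = 10*I*√37726 + 1573/258 = 1573/258 + 10*I*√37726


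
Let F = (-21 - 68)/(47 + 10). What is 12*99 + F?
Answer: 67627/57 ≈ 1186.4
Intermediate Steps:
F = -89/57 ≈ -1.5614
12*99 + F = 12*99 - 89/57 = 1188 - 89/57 = 67627/57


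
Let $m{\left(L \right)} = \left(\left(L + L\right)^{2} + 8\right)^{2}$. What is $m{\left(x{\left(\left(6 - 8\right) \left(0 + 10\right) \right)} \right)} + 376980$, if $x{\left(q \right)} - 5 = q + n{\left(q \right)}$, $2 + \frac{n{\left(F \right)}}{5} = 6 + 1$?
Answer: $543444$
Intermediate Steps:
$n{\left(F \right)} = 25$ ($n{\left(F \right)} = -10 + 5 \left(6 + 1\right) = -10 + 5 \cdot 7 = -10 + 35 = 25$)
$x{\left(q \right)} = 30 + q$ ($x{\left(q \right)} = 5 + \left(q + 25\right) = 5 + \left(25 + q\right) = 30 + q$)
$m{\left(L \right)} = \left(8 + 4 L^{2}\right)^{2}$ ($m{\left(L \right)} = \left(\left(2 L\right)^{2} + 8\right)^{2} = \left(4 L^{2} + 8\right)^{2} = \left(8 + 4 L^{2}\right)^{2}$)
$m{\left(x{\left(\left(6 - 8\right) \left(0 + 10\right) \right)} \right)} + 376980 = 16 \left(2 + \left(30 + \left(6 - 8\right) \left(0 + 10\right)\right)^{2}\right)^{2} + 376980 = 16 \left(2 + \left(30 - 20\right)^{2}\right)^{2} + 376980 = 16 \left(2 + 10^{2}\right)^{2} + 376980 = 16 \left(2 + 100\right)^{2} + 376980 = 16 \cdot 102^{2} + 376980 = 16 \cdot 10404 + 376980 = 166464 + 376980 = 543444$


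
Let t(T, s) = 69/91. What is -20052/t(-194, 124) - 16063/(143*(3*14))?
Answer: -3653482913/138138 ≈ -26448.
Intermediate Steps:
t(T, s) = 69/91 (t(T, s) = 69*(1/91) = 69/91)
-20052/t(-194, 124) - 16063/(143*(3*14)) = -20052/69/91 - 16063/(143*(3*14)) = -20052*91/69 - 16063/(143*42) = -608244/23 - 16063/6006 = -3653482913/138138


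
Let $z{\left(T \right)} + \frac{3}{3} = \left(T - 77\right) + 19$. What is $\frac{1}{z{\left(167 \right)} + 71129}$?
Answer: $\frac{1}{71237} \approx 1.4038 \cdot 10^{-5}$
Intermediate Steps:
$z{\left(T \right)} = -59 + T$ ($z{\left(T \right)} = -1 + \left(\left(T - 77\right) + 19\right) = -1 + \left(\left(-77 + T\right) + 19\right) = -1 + \left(-58 + T\right) = -59 + T$)
$\frac{1}{z{\left(167 \right)} + 71129} = \frac{1}{\left(-59 + 167\right) + 71129} = \frac{1}{108 + 71129} = \frac{1}{71237}$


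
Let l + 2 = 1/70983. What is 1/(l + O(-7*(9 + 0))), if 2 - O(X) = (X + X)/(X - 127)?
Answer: -6743385/4471834 ≈ -1.5080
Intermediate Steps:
l = -141965/70983 (l = -2 + 1/70983 = -141965/70983 ≈ -2.0000)
O(X) = 2 - 2*X/(-127 + X) (O(X) = 2 - (X + X)/(X - 127) = 2 - 2*X/(-127 + X))
1/(l + O(-7*(9 + 0))) = 1/(-141965/70983 - 254/(-127 - 7*(9 + 0))) = 1/(-141965/70983 - 254/(-127 - 7*9)) = 1/(-141965/70983 - 254/(-127 - 63)) = 1/(-141965/70983 - 254/(-190)) = 1/(-141965/70983 - 254*(-1/190)) = 1/(-141965/70983 + 127/95) = 1/(-4471834/6743385) = -6743385/4471834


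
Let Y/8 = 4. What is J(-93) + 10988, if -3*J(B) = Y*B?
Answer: 11980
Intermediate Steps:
Y = 32 (Y = 8*4 = 32)
J(B) = -32*B/3
J(-93) + 10988 = -32/3*(-93) + 10988 = 992 + 10988 = 11980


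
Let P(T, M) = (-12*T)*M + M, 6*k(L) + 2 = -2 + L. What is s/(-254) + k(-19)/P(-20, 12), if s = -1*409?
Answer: 3545563/2203704 ≈ 1.6089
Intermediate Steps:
k(L) = -⅔ + L/6 (k(L) = -⅓ + (-2 + L)/6 = -⅓ + (-⅓ + L/6) = -⅔ + L/6)
s = -409
P(T, M) = M - 12*M*T (P(T, M) = -12*M*T + M = M - 12*M*T)
s/(-254) + k(-19)/P(-20, 12) = -409/(-254) + (-⅔ + (⅙)*(-19))/((12*(1 - 12*(-20)))) = -409*(-1/254) + (-⅔ - 19/6)/((12*(1 + 240))) = 409/254 - 23/(6*(12*241)) = 409/254 - 23/6/2892 = 409/254 - 23/6*1/2892 = 409/254 - 23/17352 = 3545563/2203704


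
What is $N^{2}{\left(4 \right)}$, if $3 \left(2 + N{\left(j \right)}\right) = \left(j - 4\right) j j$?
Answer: $4$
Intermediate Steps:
$N{\left(j \right)} = -2 + \frac{j^{2} \left(-4 + j\right)}{3}$ ($N{\left(j \right)} = -2 + \frac{\left(j - 4\right) j j}{3} = -2 + \frac{\left(-4 + j\right) j j}{3} = -2 + \frac{j \left(-4 + j\right) j}{3} = -2 + \frac{j^{2} \left(-4 + j\right)}{3}$)
$N^{2}{\left(4 \right)} = \left(-2 - \frac{4 \cdot 4^{2}}{3} + \frac{4^{3}}{3}\right)^{2} = \left(-2 - \frac{64}{3} + \frac{1}{3} \cdot 64\right)^{2} = \left(-2 - \frac{64}{3} + \frac{64}{3}\right)^{2} = \left(-2\right)^{2} = 4$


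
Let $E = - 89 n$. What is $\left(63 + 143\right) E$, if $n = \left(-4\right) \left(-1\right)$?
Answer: $-73336$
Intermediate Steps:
$n = 4$
$E = -356$ ($E = \left(-89\right) 4 = -356$)
$\left(63 + 143\right) E = \left(63 + 143\right) \left(-356\right) = 206 \left(-356\right) = -73336$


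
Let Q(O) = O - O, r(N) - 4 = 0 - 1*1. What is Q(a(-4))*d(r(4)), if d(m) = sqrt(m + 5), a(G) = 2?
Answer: 0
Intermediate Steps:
r(N) = 3 (r(N) = 4 + (0 - 1*1) = 4 + (0 - 1) = 4 - 1 = 3)
d(m) = sqrt(5 + m)
Q(O) = 0
Q(a(-4))*d(r(4)) = 0*sqrt(5 + 3) = 0*sqrt(8) = 0*(2*sqrt(2)) = 0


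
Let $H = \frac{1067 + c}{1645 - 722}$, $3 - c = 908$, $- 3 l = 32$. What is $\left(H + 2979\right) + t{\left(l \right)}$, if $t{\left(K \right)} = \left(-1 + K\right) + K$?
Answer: $\frac{8187496}{2769} \approx 2956.8$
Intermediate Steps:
$l = - \frac{32}{3}$ ($l = \left(- \frac{1}{3}\right) 32 = - \frac{32}{3} \approx -10.667$)
$t{\left(K \right)} = -1 + 2 K$
$c = -905$ ($c = 3 - 908 = -905$)
$H = \frac{162}{923}$ ($H = \frac{1067 - 905}{1645 - 722} = \frac{162}{923} \approx 0.17551$)
$\left(H + 2979\right) + t{\left(l \right)} = \left(\frac{162}{923} + 2979\right) + \left(-1 + 2 \left(- \frac{32}{3}\right)\right) = \frac{2749779}{923} - \frac{67}{3} = \frac{8187496}{2769}$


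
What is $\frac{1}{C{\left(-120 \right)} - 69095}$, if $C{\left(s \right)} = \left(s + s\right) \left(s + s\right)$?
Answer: $- \frac{1}{11495} \approx -8.6994 \cdot 10^{-5}$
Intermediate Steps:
$C{\left(s \right)} = 4 s^{2}$ ($C{\left(s \right)} = 2 s 2 s = 4 s^{2}$)
$\frac{1}{C{\left(-120 \right)} - 69095} = \frac{1}{4 \left(-120\right)^{2} - 69095} = \frac{1}{4 \cdot 14400 - 69095} = \frac{1}{57600 - 69095} = \frac{1}{-11495} = - \frac{1}{11495}$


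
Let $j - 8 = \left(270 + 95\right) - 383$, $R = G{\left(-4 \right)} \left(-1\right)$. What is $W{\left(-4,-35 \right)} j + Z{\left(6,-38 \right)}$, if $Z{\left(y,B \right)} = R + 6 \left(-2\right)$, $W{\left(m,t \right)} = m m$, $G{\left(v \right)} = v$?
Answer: $-168$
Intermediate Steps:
$W{\left(m,t \right)} = m^{2}$
$R = 4$ ($R = \left(-4\right) \left(-1\right) = 4$)
$j = -10$ ($j = 8 + \left(\left(270 + 95\right) - 383\right) = 8 + \left(365 - 383\right) = 8 - 18 = -10$)
$Z{\left(y,B \right)} = -8$ ($Z{\left(y,B \right)} = 4 + 6 \left(-2\right) = 4 - 12 = -8$)
$W{\left(-4,-35 \right)} j + Z{\left(6,-38 \right)} = \left(-4\right)^{2} \left(-10\right) - 8 = 16 \left(-10\right) - 8 = -160 - 8 = -168$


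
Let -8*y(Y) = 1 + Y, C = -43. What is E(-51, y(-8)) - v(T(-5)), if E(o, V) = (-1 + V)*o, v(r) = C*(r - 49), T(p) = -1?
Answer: -17149/8 ≈ -2143.6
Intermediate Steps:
y(Y) = -⅛ - Y/8 (y(Y) = -(1 + Y)/8 = -⅛ - Y/8)
v(r) = 2107 - 43*r (v(r) = -43*(r - 49) = -43*(-49 + r) = 2107 - 43*r)
E(o, V) = o*(-1 + V)
E(-51, y(-8)) - v(T(-5)) = -51*(-1 + (-⅛ - ⅛*(-8))) - (2107 - 43*(-1)) = -51*(-1 + (-⅛ + 1)) - (2107 + 43) = -51*(-1 + 7/8) - 1*2150 = -51*(-⅛) - 2150 = 51/8 - 2150 = -17149/8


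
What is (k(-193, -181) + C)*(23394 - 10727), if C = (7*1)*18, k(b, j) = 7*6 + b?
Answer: -316675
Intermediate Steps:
k(b, j) = 42 + b
C = 126 (C = 7*18 = 126)
(k(-193, -181) + C)*(23394 - 10727) = ((42 - 193) + 126)*(23394 - 10727) = (-151 + 126)*12667 = -25*12667 = -316675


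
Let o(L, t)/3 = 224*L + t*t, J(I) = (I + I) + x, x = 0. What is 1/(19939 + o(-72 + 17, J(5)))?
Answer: -1/16721 ≈ -5.9805e-5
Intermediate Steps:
J(I) = 2*I (J(I) = (I + I) + 0 = 2*I + 0 = 2*I)
o(L, t) = 3*t² + 672*L (o(L, t) = 3*(224*L + t*t) = 3*(224*L + t²) = 3*(t² + 224*L) = 3*t² + 672*L)
1/(19939 + o(-72 + 17, J(5))) = 1/(19939 + (3*(2*5)² + 672*(-72 + 17))) = 1/(19939 + (3*10² + 672*(-55))) = 1/(19939 + (3*100 - 36960)) = 1/(19939 + (300 - 36960)) = 1/(19939 - 36660) = 1/(-16721) = -1/16721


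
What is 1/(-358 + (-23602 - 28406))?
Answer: -1/52366 ≈ -1.9096e-5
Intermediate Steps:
1/(-358 + (-23602 - 28406)) = 1/(-358 - 52008) = 1/(-52366) = -1/52366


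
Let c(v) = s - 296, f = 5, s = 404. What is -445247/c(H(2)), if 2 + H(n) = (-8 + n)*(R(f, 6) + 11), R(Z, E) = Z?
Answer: -445247/108 ≈ -4122.7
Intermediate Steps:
H(n) = -130 + 16*n (H(n) = -2 + (-8 + n)*(5 + 11) = -2 + (-8 + n)*16 = -2 + (-128 + 16*n) = -130 + 16*n)
c(v) = 108 (c(v) = 404 - 296 = 108)
-445247/c(H(2)) = -445247/108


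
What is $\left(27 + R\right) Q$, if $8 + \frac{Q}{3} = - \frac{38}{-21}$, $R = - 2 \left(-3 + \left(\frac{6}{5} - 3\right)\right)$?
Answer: $- \frac{4758}{7} \approx -679.71$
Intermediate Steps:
$R = \frac{48}{5}$ ($R = - 2 \left(-3 + \left(6 \cdot \frac{1}{5} - 3\right)\right) = - 2 \left(-3 + \left(\frac{6}{5} - 3\right)\right) = - 2 \left(-3 - \frac{9}{5}\right) = \left(-2\right) \left(- \frac{24}{5}\right) = \frac{48}{5} \approx 9.6$)
$Q = - \frac{130}{7}$ ($Q = -24 + 3 \left(- \frac{38}{-21}\right) = -24 + 3 \left(\left(-38\right) \left(- \frac{1}{21}\right)\right) = -24 + 3 \cdot \frac{38}{21} = -24 + \frac{38}{7} = - \frac{130}{7} \approx -18.571$)
$\left(27 + R\right) Q = \left(27 + \frac{48}{5}\right) \left(- \frac{130}{7}\right) = \frac{183}{5} \left(- \frac{130}{7}\right) = - \frac{4758}{7}$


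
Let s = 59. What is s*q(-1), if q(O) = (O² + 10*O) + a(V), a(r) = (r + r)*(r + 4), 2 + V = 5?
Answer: 1947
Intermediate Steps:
V = 3 (V = -2 + 5 = 3)
a(r) = 2*r*(4 + r) (a(r) = (2*r)*(4 + r) = 2*r*(4 + r))
q(O) = 42 + O² + 10*O (q(O) = (O² + 10*O) + 2*3*(4 + 3) = (O² + 10*O) + 2*3*7 = (O² + 10*O) + 42 = 42 + O² + 10*O)
s*q(-1) = 59*(42 + (-1)² + 10*(-1)) = 59*(42 + 1 - 10) = 59*33 = 1947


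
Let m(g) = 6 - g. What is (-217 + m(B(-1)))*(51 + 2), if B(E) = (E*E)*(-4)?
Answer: -10971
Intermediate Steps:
B(E) = -4*E² (B(E) = E²*(-4) = -4*E²)
(-217 + m(B(-1)))*(51 + 2) = (-217 + (6 - (-4)*(-1)²))*(51 + 2) = (-217 + (6 - (-4)))*53 = (-217 + (6 - 1*(-4)))*53 = (-217 + (6 + 4))*53 = (-217 + 10)*53 = -207*53 = -10971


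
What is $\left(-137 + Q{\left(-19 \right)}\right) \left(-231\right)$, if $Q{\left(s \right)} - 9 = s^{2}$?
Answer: $-53823$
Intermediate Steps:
$Q{\left(s \right)} = 9 + s^{2}$
$\left(-137 + Q{\left(-19 \right)}\right) \left(-231\right) = \left(-137 + \left(9 + \left(-19\right)^{2}\right)\right) \left(-231\right) = \left(-137 + \left(9 + 361\right)\right) \left(-231\right) = \left(-137 + 370\right) \left(-231\right) = 233 \left(-231\right) = -53823$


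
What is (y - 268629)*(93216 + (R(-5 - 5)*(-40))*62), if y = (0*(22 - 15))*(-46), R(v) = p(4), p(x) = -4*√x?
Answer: -30370120224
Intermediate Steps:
R(v) = -8 (R(v) = -4*√4 = -4*2 = -8)
y = 0 (y = (0*7)*(-46) = 0*(-46) = 0)
(y - 268629)*(93216 + (R(-5 - 5)*(-40))*62) = (0 - 268629)*(93216 - 8*(-40)*62) = -268629*(93216 + 320*62) = -268629*(93216 + 19840) = -268629*113056 = -30370120224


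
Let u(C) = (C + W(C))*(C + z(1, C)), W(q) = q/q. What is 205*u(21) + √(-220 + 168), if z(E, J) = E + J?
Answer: 193930 + 2*I*√13 ≈ 1.9393e+5 + 7.2111*I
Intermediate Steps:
W(q) = 1
u(C) = (1 + C)*(1 + 2*C) (u(C) = (C + 1)*(C + (1 + C)) = (1 + C)*(1 + 2*C))
205*u(21) + √(-220 + 168) = 205*(1 + 2*21² + 3*21) + √(-220 + 168) = 205*(1 + 2*441 + 63) + √(-52) = 205*(1 + 882 + 63) + 2*I*√13 = 205*946 + 2*I*√13 = 193930 + 2*I*√13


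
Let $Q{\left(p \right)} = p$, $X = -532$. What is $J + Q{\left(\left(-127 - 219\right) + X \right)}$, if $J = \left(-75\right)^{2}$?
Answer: $4747$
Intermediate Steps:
$J = 5625$
$J + Q{\left(\left(-127 - 219\right) + X \right)} = 5625 - 878 = 4747$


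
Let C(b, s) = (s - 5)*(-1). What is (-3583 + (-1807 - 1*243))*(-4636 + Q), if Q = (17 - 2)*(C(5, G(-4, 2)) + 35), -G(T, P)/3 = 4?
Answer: 21720848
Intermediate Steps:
G(T, P) = -12 (G(T, P) = -3*4 = -12)
C(b, s) = 5 - s (C(b, s) = (-5 + s)*(-1) = 5 - s)
Q = 780 (Q = (17 - 2)*((5 - 1*(-12)) + 35) = 15*((5 + 12) + 35) = 15*(17 + 35) = 15*52 = 780)
(-3583 + (-1807 - 1*243))*(-4636 + Q) = (-3583 + (-1807 - 1*243))*(-4636 + 780) = (-3583 + (-1807 - 243))*(-3856) = (-3583 - 2050)*(-3856) = -5633*(-3856) = 21720848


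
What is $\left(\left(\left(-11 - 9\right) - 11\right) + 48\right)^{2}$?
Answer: $289$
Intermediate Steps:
$\left(\left(\left(-11 - 9\right) - 11\right) + 48\right)^{2} = \left(\left(-20 - 11\right) + 48\right)^{2} = \left(-31 + 48\right)^{2} = 17^{2} = 289$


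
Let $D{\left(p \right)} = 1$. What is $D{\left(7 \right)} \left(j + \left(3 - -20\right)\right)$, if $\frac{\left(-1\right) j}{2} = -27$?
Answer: $77$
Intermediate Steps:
$j = 54$ ($j = \left(-2\right) \left(-27\right) = 54$)
$D{\left(7 \right)} \left(j + \left(3 - -20\right)\right) = 1 \left(54 + \left(3 - -20\right)\right) = 1 \left(54 + \left(3 + 20\right)\right) = 1 \left(54 + 23\right) = 1 \cdot 77 = 77$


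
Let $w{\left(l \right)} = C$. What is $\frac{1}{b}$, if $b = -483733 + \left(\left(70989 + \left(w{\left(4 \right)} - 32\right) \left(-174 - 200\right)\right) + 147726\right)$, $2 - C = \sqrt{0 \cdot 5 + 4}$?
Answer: $- \frac{1}{253050} \approx -3.9518 \cdot 10^{-6}$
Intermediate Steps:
$C = 0$ ($C = 2 - \sqrt{0 \cdot 5 + 4} = 2 - \sqrt{0 + 4} = 2 - \sqrt{4} = 2 - 2 = 0$)
$w{\left(l \right)} = 0$
$b = -253050$ ($b = -483733 + \left(\left(70989 + \left(0 - 32\right) \left(-174 - 200\right)\right) + 147726\right) = -483733 + \left(\left(70989 + \left(0 - 32\right) \left(-374\right)\right) + 147726\right) = -483733 + \left(\left(70989 - -11968\right) + 147726\right) = -483733 + \left(\left(70989 + 11968\right) + 147726\right) = -483733 + \left(82957 + 147726\right) = -483733 + 230683 = -253050$)
$\frac{1}{b} = \frac{1}{-253050} = - \frac{1}{253050}$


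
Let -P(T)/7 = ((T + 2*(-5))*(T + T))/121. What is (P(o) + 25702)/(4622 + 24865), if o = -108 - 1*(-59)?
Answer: 1023156/1189309 ≈ 0.86029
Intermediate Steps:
o = -49 (o = -108 + 59 = -49)
P(T) = -14*T*(-10 + T)/121 (P(T) = -7*(T + 2*(-5))*(T + T)/121 = -7*(T - 10)*(2*T)/121 = -7*(-10 + T)*(2*T)/121 = -7*2*T*(-10 + T)/121 = -14*T*(-10 + T)/121)
(P(o) + 25702)/(4622 + 24865) = ((14/121)*(-49)*(10 - 1*(-49)) + 25702)/(4622 + 24865) = ((14/121)*(-49)*(10 + 49) + 25702)/29487 = ((14/121)*(-49)*59 + 25702)*(1/29487) = (-40474/121 + 25702)*(1/29487) = (3069468/121)*(1/29487) = 1023156/1189309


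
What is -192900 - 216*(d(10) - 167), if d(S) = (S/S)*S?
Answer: -158988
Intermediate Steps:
d(S) = S (d(S) = 1*S = S)
-192900 - 216*(d(10) - 167) = -192900 - 216*(10 - 167) = -192900 - 216*(-157) = -192900 + 33912 = -158988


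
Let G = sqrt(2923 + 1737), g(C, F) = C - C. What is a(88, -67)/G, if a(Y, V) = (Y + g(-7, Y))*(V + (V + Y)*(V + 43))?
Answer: -25124*sqrt(1165)/1165 ≈ -736.08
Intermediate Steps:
g(C, F) = 0
G = 2*sqrt(1165) (G = sqrt(4660) = 2*sqrt(1165) ≈ 68.264)
a(Y, V) = Y*(V + (43 + V)*(V + Y)) (a(Y, V) = (Y + 0)*(V + (V + Y)*(V + 43)) = Y*(V + (V + Y)*(43 + V)) = Y*(V + (43 + V)*(V + Y)))
a(88, -67)/G = (88*((-67)**2 + 43*88 + 44*(-67) - 67*88))/((2*sqrt(1165))) = (88*(4489 + 3784 - 2948 - 5896))*(sqrt(1165)/2330) = (88*(-571))*(sqrt(1165)/2330) = -25124*sqrt(1165)/1165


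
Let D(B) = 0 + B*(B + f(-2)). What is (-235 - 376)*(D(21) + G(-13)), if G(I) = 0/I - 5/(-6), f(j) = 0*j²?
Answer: -1619761/6 ≈ -2.6996e+5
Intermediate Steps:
f(j) = 0
G(I) = ⅚ (G(I) = 0 - 5*(-⅙) = 0 + ⅚ = ⅚)
D(B) = B² (D(B) = 0 + B*(B + 0) = 0 + B*B = 0 + B² = B²)
(-235 - 376)*(D(21) + G(-13)) = (-235 - 376)*(21² + ⅚) = -611*(441 + ⅚) = -611*2651/6 = -1619761/6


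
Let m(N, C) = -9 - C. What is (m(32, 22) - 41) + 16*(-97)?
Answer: -1624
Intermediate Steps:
(m(32, 22) - 41) + 16*(-97) = ((-9 - 1*22) - 41) + 16*(-97) = ((-9 - 22) - 41) - 1552 = (-31 - 41) - 1552 = -72 - 1552 = -1624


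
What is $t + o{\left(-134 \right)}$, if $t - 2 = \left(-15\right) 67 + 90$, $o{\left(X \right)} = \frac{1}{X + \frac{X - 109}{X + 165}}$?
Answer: $- \frac{4014492}{4397} \approx -913.01$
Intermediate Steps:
$o{\left(X \right)} = \frac{1}{X + \frac{-109 + X}{165 + X}}$
$t = -913$ ($t = 2 + \left(\left(-15\right) 67 + 90\right) = 2 + \left(-1005 + 90\right) = 2 - 915 = -913$)
$t + o{\left(-134 \right)} = -913 + \frac{165 - 134}{-109 + \left(-134\right)^{2} + 166 \left(-134\right)} = -913 + \frac{1}{-109 + 17956 - 22244} \cdot 31 = -913 + \frac{1}{-4397} \cdot 31 = -913 - \frac{31}{4397} = - \frac{4014492}{4397}$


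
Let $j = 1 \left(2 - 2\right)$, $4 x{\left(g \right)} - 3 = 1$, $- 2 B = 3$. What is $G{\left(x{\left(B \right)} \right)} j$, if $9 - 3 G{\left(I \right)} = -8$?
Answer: $0$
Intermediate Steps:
$B = - \frac{3}{2}$ ($B = \left(- \frac{1}{2}\right) 3 = - \frac{3}{2} \approx -1.5$)
$x{\left(g \right)} = 1$ ($x{\left(g \right)} = \frac{3}{4} + \frac{1}{4} \cdot 1 = \frac{3}{4} + \frac{1}{4} = 1$)
$j = 0$ ($j = 1 \cdot 0 = 0$)
$G{\left(I \right)} = \frac{17}{3}$ ($G{\left(I \right)} = 3 - - \frac{8}{3} = 3 + \frac{8}{3} = \frac{17}{3}$)
$G{\left(x{\left(B \right)} \right)} j = \frac{17}{3} \cdot 0 = 0$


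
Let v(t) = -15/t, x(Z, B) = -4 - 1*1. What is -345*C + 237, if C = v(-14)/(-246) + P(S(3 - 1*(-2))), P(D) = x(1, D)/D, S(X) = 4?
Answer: 192219/287 ≈ 669.75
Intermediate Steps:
x(Z, B) = -5 (x(Z, B) = -4 - 1 = -5)
P(D) = -5/D
C = -360/287 (C = -15/(-14)/(-246) - 5/4 = -15*(-1/14)*(-1/246) - 5*¼ = (15/14)*(-1/246) - 5/4 = -5/1148 - 5/4 = -360/287 ≈ -1.2544)
-345*C + 237 = -345*(-360/287) + 237 = 124200/287 + 237 = 192219/287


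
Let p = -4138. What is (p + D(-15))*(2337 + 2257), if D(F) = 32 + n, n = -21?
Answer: -18959438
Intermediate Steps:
D(F) = 11 (D(F) = 32 - 21 = 11)
(p + D(-15))*(2337 + 2257) = (-4138 + 11)*(2337 + 2257) = -4127*4594 = -18959438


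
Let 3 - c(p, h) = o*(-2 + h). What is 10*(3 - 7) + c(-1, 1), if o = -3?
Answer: -40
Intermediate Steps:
c(p, h) = -3 + 3*h (c(p, h) = 3 - (-3)*(-2 + h) = 3 - (6 - 3*h) = 3 + (-6 + 3*h) = -3 + 3*h)
10*(3 - 7) + c(-1, 1) = 10*(3 - 7) + (-3 + 3*1) = 10*(-4) + (-3 + 3) = -40 + 0 = -40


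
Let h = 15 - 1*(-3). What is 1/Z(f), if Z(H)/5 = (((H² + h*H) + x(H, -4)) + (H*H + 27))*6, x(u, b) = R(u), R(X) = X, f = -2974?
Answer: 1/528986190 ≈ 1.8904e-9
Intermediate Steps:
h = 18 (h = 15 + 3 = 18)
x(u, b) = u
Z(H) = 810 + 60*H² + 570*H (Z(H) = 5*((((H² + 18*H) + H) + (H*H + 27))*6) = 5*(((H² + 19*H) + (H² + 27))*6) = 5*(((H² + 19*H) + (27 + H²))*6) = 5*((27 + 2*H² + 19*H)*6) = 5*(162 + 12*H² + 114*H) = 810 + 60*H² + 570*H)
1/Z(f) = 1/(810 + 60*(-2974)² + 570*(-2974)) = 1/(810 + 60*8844676 - 1695180) = 1/(810 + 530680560 - 1695180) = 1/528986190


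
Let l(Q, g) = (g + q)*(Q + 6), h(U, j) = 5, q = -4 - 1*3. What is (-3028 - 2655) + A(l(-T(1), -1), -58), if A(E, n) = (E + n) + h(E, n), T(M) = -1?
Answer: -5792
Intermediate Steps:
q = -7 (q = -4 - 3 = -7)
l(Q, g) = (-7 + g)*(6 + Q) (l(Q, g) = (g - 7)*(Q + 6) = (-7 + g)*(6 + Q))
A(E, n) = 5 + E + n (A(E, n) = (E + n) + 5 = 5 + E + n)
(-3028 - 2655) + A(l(-T(1), -1), -58) = (-3028 - 2655) + (5 + (-42 - (-7)*(-1) + 6*(-1) - 1*(-1)*(-1)) - 58) = -5683 + (5 + (-42 - 7*1 - 6 + 1*(-1)) - 58) = -5683 + (5 + (-42 - 7 - 6 - 1) - 58) = -5683 + (5 - 56 - 58) = -5683 - 109 = -5792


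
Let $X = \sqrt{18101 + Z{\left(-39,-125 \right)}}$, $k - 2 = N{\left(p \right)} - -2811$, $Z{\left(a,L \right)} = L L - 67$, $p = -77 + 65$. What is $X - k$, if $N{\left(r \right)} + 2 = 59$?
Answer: $-2870 + \sqrt{33659} \approx -2686.5$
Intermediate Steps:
$p = -12$
$N{\left(r \right)} = 57$ ($N{\left(r \right)} = -2 + 59 = 57$)
$Z{\left(a,L \right)} = -67 + L^{2}$ ($Z{\left(a,L \right)} = L^{2} - 67 = -67 + L^{2}$)
$k = 2870$ ($k = 2 + \left(57 - -2811\right) = 2 + \left(57 + \left(-7938 + 10749\right)\right) = 2 + \left(57 + 2811\right) = 2 + 2868 = 2870$)
$X = \sqrt{33659}$ ($X = \sqrt{18101 - \left(67 - \left(-125\right)^{2}\right)} = \sqrt{18101 + \left(-67 + 15625\right)} = \sqrt{18101 + 15558} = \sqrt{33659} \approx 183.46$)
$X - k = \sqrt{33659} - 2870 = -2870 + \sqrt{33659}$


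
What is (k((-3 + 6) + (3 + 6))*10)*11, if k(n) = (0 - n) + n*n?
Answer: 14520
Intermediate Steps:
k(n) = n² - n (k(n) = -n + n² = n² - n)
(k((-3 + 6) + (3 + 6))*10)*11 = ((((-3 + 6) + (3 + 6))*(-1 + ((-3 + 6) + (3 + 6))))*10)*11 = (((3 + 9)*(-1 + (3 + 9)))*10)*11 = ((12*(-1 + 12))*10)*11 = ((12*11)*10)*11 = (132*10)*11 = 1320*11 = 14520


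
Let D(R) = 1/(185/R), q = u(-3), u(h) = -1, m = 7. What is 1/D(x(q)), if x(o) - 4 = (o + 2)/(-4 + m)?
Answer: 555/13 ≈ 42.692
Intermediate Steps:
q = -1
x(o) = 14/3 + o/3 (x(o) = 4 + (o + 2)/(-4 + 7) = 4 + (2 + o)/3 = 4 + (2 + o)*(⅓) = 4 + (⅔ + o/3) = 14/3 + o/3)
D(R) = R/185
1/D(x(q)) = 1/((14/3 + (⅓)*(-1))/185) = 1/((14/3 - ⅓)/185) = 1/((1/185)*(13/3)) = 1/(13/555) = 555/13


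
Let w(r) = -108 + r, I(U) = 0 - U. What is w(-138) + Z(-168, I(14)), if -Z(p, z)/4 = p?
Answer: 426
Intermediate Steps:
I(U) = -U
Z(p, z) = -4*p
w(-138) + Z(-168, I(14)) = (-108 - 138) - 4*(-168) = -246 + 672 = 426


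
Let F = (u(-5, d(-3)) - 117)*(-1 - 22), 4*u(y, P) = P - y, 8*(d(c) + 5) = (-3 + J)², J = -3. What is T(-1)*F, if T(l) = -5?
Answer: -106605/8 ≈ -13326.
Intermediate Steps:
d(c) = -½ (d(c) = -5 + (-3 - 3)²/8 = -5 + (⅛)*(-6)² = -5 + (⅛)*36 = -5 + 9/2 = -½)
u(y, P) = -y/4 + P/4 (u(y, P) = (P - y)/4 = -y/4 + P/4)
F = 21321/8 (F = ((-¼*(-5) + (¼)*(-½)) - 117)*(-1 - 22) = ((5/4 - ⅛) - 117)*(-23) = (9/8 - 117)*(-23) = -927/8*(-23) = 21321/8 ≈ 2665.1)
T(-1)*F = -5*21321/8 = -106605/8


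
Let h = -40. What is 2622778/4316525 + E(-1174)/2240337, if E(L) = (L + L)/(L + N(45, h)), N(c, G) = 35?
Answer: 6692667748256554/11014666091905575 ≈ 0.60761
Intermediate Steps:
E(L) = 2*L/(35 + L) (E(L) = (L + L)/(L + 35) = (2*L)/(35 + L) = 2*L/(35 + L))
2622778/4316525 + E(-1174)/2240337 = 2622778/4316525 + (2*(-1174)/(35 - 1174))/2240337 = 2622778*(1/4316525) + (2*(-1174)/(-1139))*(1/2240337) = 2622778/4316525 + (2*(-1174)*(-1/1139))*(1/2240337) = 2622778/4316525 + (2348/1139)*(1/2240337) = 2622778/4316525 + 2348/2551743843 = 6692667748256554/11014666091905575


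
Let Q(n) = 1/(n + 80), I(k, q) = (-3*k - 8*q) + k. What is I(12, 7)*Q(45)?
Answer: -16/25 ≈ -0.64000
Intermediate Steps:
I(k, q) = -8*q - 2*k (I(k, q) = (-8*q - 3*k) + k = -8*q - 2*k)
Q(n) = 1/(80 + n)
I(12, 7)*Q(45) = (-8*7 - 2*12)/(80 + 45) = (-56 - 24)/125 = -80*1/125 = -16/25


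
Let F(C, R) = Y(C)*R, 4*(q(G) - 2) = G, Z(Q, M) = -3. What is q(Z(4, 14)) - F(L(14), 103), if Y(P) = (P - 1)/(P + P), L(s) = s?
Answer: -326/7 ≈ -46.571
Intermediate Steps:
Y(P) = (-1 + P)/(2*P) (Y(P) = (-1 + P)/((2*P)) = (-1 + P)*(1/(2*P)) = (-1 + P)/(2*P))
q(G) = 2 + G/4
F(C, R) = R*(-1 + C)/(2*C) (F(C, R) = ((-1 + C)/(2*C))*R = R*(-1 + C)/(2*C))
q(Z(4, 14)) - F(L(14), 103) = (2 + (1/4)*(-3)) - 103*(-1 + 14)/(2*14) = (2 - 3/4) - 103*13/(2*14) = 5/4 - 1*1339/28 = 5/4 - 1339/28 = -326/7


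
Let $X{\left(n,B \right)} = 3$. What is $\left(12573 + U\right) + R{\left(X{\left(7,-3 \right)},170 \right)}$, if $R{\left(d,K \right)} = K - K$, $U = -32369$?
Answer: $-19796$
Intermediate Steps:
$R{\left(d,K \right)} = 0$
$\left(12573 + U\right) + R{\left(X{\left(7,-3 \right)},170 \right)} = \left(12573 - 32369\right) + 0 = -19796 + 0 = -19796$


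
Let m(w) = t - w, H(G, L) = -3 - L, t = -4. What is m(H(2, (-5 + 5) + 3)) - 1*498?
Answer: -496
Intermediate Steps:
m(w) = -4 - w
m(H(2, (-5 + 5) + 3)) - 1*498 = (-4 - (-3 - ((-5 + 5) + 3))) - 1*498 = (-4 - (-3 - (0 + 3))) - 498 = (-4 - (-3 - 1*3)) - 498 = (-4 - (-3 - 3)) - 498 = (-4 - 1*(-6)) - 498 = (-4 + 6) - 498 = 2 - 498 = -496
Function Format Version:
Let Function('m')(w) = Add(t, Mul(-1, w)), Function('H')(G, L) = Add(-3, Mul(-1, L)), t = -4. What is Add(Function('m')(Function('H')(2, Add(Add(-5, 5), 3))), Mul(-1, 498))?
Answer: -496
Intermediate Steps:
Function('m')(w) = Add(-4, Mul(-1, w))
Add(Function('m')(Function('H')(2, Add(Add(-5, 5), 3))), Mul(-1, 498)) = Add(Add(-4, Mul(-1, Add(-3, Mul(-1, Add(Add(-5, 5), 3))))), Mul(-1, 498)) = Add(Add(-4, Mul(-1, Add(-3, Mul(-1, Add(0, 3))))), -498) = Add(Add(-4, Mul(-1, Add(-3, Mul(-1, 3)))), -498) = Add(Add(-4, Mul(-1, Add(-3, -3))), -498) = Add(Add(-4, Mul(-1, -6)), -498) = Add(Add(-4, 6), -498) = Add(2, -498) = -496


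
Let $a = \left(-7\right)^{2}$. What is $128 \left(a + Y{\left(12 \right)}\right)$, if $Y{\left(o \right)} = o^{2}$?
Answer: $24704$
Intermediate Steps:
$a = 49$
$128 \left(a + Y{\left(12 \right)}\right) = 128 \left(49 + 12^{2}\right) = 128 \left(49 + 144\right) = 128 \cdot 193 = 24704$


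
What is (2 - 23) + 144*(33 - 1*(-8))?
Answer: 5883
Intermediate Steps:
(2 - 23) + 144*(33 - 1*(-8)) = -21 + 144*(33 + 8) = -21 + 144*41 = -21 + 5904 = 5883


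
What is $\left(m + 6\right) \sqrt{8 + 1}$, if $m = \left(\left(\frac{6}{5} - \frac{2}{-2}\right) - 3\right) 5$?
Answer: $6$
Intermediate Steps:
$m = -4$ ($m = \left(\left(6 \cdot \frac{1}{5} - -1\right) - 3\right) 5 = \left(\left(\frac{6}{5} + 1\right) - 3\right) 5 = \left(\frac{11}{5} - 3\right) 5 = \left(- \frac{4}{5}\right) 5 = -4$)
$\left(m + 6\right) \sqrt{8 + 1} = \left(-4 + 6\right) \sqrt{8 + 1} = 2 \sqrt{9} = 2 \cdot 3 = 6$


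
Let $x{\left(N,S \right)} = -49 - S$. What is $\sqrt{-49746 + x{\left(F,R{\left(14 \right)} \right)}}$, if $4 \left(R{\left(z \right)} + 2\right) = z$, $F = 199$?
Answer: $\frac{i \sqrt{199186}}{2} \approx 223.15 i$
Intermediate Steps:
$R{\left(z \right)} = -2 + \frac{z}{4}$
$\sqrt{-49746 + x{\left(F,R{\left(14 \right)} \right)}} = \sqrt{-49746 - \left(47 + \frac{7}{2}\right)} = \sqrt{-49746 - \frac{101}{2}} = \sqrt{- \frac{99593}{2}} = \frac{i \sqrt{199186}}{2}$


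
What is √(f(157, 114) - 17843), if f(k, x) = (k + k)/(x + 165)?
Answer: I*√154314373/93 ≈ 133.57*I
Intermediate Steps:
f(k, x) = 2*k/(165 + x) (f(k, x) = (2*k)/(165 + x) = 2*k/(165 + x))
√(f(157, 114) - 17843) = √(2*157/(165 + 114) - 17843) = √(2*157/279 - 17843) = √(2*157*(1/279) - 17843) = √(314/279 - 17843) = √(-4977883/279) = I*√154314373/93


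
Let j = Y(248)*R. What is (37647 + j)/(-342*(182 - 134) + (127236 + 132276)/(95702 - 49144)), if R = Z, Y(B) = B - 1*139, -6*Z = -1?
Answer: -5260844489/2292109848 ≈ -2.2952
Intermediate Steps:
Z = 1/6 (Z = -1/6*(-1) = 1/6 ≈ 0.16667)
Y(B) = -139 + B (Y(B) = B - 139 = -139 + B)
R = 1/6 ≈ 0.16667
j = 109/6 (j = (-139 + 248)*(1/6) = 109*(1/6) = 109/6 ≈ 18.167)
(37647 + j)/(-342*(182 - 134) + (127236 + 132276)/(95702 - 49144)) = (37647 + 109/6)/(-342*(182 - 134) + (127236 + 132276)/(95702 - 49144)) = 225991/(6*(-342*48 + 259512/46558)) = 225991/(6*(-16416 + 259512*(1/46558))) = 225991/(6*(-16416 + 129756/23279)) = 225991/(6*(-382018308/23279)) = (225991/6)*(-23279/382018308) = -5260844489/2292109848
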